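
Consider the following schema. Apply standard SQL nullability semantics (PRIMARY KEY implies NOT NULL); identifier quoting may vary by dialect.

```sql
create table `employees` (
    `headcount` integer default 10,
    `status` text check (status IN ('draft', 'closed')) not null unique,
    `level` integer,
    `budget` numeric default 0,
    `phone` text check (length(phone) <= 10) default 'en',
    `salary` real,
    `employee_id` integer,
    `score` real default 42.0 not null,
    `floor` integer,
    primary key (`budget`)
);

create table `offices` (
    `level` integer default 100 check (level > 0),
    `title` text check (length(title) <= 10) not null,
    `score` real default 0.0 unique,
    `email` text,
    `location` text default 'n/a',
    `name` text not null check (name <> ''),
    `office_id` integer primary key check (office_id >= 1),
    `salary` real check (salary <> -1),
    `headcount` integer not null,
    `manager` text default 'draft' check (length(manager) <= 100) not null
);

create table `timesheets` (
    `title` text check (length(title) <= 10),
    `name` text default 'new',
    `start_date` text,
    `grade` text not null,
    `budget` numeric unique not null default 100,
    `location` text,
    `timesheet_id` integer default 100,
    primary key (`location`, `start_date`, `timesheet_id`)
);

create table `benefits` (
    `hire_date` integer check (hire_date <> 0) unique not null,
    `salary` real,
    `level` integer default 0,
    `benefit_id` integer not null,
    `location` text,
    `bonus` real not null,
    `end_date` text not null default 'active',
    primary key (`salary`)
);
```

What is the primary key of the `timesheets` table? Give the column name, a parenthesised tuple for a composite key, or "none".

(location, start_date, timesheet_id)

A table-level PRIMARY KEY clause names 3 columns: location, start_date, timesheet_id.
This is a composite key — the combination is unique, not each column individually.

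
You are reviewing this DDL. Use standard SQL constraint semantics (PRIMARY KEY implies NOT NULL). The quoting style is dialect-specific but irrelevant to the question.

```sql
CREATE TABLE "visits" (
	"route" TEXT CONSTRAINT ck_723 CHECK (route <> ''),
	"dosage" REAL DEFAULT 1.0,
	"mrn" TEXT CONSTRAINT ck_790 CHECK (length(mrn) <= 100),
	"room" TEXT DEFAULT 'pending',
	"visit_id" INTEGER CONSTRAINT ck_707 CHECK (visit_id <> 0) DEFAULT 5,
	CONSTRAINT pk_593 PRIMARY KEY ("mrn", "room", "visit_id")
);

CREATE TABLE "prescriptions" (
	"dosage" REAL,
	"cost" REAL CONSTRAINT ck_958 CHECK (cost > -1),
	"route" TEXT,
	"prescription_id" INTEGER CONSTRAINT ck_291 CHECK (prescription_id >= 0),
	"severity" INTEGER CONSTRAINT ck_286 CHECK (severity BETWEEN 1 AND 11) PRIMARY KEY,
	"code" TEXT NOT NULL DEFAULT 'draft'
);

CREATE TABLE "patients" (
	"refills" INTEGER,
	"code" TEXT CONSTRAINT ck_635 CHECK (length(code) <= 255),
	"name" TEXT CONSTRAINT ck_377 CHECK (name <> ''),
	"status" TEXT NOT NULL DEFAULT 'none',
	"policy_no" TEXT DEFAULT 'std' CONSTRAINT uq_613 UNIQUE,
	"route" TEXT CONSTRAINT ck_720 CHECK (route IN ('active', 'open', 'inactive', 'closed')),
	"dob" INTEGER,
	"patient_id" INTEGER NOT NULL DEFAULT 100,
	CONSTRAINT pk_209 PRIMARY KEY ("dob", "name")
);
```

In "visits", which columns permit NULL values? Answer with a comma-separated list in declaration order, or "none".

- route: CHECK does not forbid NULL (a CHECK constraint passes when its expression is NULL) → nullable.
- dosage: DEFAULT only fills an omitted column; an explicit NULL is still allowed → nullable.
- mrn: part of the PRIMARY KEY, which implies NOT NULL → not nullable.
- room: part of the PRIMARY KEY, which implies NOT NULL → not nullable.
- visit_id: part of the PRIMARY KEY, which implies NOT NULL → not nullable.

route, dosage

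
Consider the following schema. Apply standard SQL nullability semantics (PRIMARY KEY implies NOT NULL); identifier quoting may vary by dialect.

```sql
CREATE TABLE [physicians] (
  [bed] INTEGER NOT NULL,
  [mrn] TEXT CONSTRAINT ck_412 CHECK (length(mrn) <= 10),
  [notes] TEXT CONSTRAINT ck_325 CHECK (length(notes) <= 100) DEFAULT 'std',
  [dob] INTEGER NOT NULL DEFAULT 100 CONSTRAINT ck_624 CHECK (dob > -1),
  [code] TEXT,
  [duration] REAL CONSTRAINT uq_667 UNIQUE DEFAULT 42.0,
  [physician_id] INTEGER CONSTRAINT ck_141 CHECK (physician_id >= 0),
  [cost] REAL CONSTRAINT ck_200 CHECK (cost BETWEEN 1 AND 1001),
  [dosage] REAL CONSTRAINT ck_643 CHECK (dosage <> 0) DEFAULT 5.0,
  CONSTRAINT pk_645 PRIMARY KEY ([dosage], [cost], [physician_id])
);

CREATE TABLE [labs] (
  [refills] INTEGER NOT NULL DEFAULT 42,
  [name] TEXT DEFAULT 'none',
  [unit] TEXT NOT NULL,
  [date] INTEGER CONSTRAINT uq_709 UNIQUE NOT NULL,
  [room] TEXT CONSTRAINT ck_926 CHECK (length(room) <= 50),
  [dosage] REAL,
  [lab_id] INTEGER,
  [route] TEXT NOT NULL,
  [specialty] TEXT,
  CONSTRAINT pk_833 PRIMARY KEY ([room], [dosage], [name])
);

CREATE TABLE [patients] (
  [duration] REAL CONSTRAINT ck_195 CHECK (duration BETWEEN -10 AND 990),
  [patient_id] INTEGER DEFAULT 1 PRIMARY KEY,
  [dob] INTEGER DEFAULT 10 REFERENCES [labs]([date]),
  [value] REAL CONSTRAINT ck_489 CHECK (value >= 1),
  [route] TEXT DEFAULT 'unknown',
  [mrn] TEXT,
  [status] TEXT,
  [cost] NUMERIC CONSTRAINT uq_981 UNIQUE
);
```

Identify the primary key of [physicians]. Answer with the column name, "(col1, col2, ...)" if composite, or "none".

A table-level PRIMARY KEY clause names 3 columns: dosage, cost, physician_id.
This is a composite key — the combination is unique, not each column individually.

(dosage, cost, physician_id)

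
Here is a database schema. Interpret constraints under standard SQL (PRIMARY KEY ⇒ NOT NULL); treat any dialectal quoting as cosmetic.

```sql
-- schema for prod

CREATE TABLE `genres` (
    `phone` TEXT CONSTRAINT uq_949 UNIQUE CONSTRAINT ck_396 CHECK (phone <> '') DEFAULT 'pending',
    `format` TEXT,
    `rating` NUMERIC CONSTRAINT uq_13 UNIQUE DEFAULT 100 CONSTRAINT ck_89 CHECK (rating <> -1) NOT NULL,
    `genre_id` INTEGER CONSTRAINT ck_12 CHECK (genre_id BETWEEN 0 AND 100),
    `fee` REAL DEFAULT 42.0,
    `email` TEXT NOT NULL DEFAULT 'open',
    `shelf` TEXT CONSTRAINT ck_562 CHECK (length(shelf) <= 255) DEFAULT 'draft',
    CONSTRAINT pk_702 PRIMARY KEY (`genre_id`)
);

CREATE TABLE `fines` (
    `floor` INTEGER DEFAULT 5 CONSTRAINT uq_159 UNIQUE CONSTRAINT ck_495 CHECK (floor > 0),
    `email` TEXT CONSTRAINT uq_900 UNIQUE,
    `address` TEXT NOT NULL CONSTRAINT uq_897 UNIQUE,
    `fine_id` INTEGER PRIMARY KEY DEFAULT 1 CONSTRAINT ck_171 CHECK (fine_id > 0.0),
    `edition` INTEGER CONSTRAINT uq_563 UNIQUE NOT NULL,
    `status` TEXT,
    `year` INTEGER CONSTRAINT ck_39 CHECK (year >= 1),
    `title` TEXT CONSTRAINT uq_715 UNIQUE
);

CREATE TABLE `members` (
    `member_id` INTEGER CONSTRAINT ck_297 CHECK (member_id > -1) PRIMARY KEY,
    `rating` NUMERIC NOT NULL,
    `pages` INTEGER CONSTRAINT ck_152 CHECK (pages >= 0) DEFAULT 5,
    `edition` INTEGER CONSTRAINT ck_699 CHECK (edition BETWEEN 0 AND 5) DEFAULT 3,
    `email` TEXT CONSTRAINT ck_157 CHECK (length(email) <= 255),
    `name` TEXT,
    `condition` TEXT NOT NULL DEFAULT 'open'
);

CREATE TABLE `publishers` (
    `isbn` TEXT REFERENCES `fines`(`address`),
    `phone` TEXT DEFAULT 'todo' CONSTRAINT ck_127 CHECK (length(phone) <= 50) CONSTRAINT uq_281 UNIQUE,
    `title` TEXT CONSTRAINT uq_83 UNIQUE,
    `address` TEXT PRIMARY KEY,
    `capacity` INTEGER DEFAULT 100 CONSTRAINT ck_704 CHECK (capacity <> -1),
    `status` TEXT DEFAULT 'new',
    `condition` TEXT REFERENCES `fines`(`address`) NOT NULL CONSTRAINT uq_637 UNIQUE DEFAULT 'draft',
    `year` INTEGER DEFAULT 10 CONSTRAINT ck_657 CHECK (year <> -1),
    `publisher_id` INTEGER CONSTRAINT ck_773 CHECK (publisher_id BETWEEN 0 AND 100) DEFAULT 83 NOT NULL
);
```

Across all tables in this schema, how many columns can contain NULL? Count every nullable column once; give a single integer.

19

genres: 4 nullable (phone, format, fee, shelf — PK (genre_id) and explicit NOT NULL columns excluded).
fines: 5 nullable (floor, email, status, year, title — PK (fine_id) and explicit NOT NULL columns excluded).
members: 4 nullable (pages, edition, email, name — PK (member_id) and explicit NOT NULL columns excluded).
publishers: 6 nullable (isbn, phone, title, capacity, status, year — PK (address) and explicit NOT NULL columns excluded).
Total: 4 + 5 + 4 + 6 = 19.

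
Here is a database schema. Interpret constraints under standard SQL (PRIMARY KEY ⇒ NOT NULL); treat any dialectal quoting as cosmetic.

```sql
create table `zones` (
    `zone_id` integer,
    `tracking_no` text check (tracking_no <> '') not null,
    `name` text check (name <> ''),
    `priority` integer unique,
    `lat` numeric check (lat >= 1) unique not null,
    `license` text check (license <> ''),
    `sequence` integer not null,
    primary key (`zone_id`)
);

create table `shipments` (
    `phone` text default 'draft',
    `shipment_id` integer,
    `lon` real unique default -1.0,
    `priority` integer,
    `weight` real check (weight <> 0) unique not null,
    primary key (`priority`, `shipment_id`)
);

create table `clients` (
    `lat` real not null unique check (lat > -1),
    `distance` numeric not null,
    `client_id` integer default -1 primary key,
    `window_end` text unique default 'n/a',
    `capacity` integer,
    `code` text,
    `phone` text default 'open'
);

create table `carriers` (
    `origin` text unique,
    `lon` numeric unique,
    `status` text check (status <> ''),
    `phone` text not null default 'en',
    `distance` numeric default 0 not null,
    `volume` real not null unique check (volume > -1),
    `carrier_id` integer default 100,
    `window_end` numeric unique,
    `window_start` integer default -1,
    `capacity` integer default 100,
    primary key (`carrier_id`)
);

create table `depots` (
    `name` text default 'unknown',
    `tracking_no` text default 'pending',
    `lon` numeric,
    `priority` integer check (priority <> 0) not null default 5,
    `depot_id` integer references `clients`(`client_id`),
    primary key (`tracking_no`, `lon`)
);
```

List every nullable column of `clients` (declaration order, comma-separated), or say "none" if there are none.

window_end, capacity, code, phone

- lat: declared NOT NULL → not nullable.
- distance: declared NOT NULL → not nullable.
- client_id: part of the PRIMARY KEY, which implies NOT NULL → not nullable.
- window_end: UNIQUE does not imply NOT NULL → nullable.
- capacity: no NOT NULL constraint applies → nullable.
- code: no NOT NULL constraint applies → nullable.
- phone: DEFAULT only fills an omitted column; an explicit NULL is still allowed → nullable.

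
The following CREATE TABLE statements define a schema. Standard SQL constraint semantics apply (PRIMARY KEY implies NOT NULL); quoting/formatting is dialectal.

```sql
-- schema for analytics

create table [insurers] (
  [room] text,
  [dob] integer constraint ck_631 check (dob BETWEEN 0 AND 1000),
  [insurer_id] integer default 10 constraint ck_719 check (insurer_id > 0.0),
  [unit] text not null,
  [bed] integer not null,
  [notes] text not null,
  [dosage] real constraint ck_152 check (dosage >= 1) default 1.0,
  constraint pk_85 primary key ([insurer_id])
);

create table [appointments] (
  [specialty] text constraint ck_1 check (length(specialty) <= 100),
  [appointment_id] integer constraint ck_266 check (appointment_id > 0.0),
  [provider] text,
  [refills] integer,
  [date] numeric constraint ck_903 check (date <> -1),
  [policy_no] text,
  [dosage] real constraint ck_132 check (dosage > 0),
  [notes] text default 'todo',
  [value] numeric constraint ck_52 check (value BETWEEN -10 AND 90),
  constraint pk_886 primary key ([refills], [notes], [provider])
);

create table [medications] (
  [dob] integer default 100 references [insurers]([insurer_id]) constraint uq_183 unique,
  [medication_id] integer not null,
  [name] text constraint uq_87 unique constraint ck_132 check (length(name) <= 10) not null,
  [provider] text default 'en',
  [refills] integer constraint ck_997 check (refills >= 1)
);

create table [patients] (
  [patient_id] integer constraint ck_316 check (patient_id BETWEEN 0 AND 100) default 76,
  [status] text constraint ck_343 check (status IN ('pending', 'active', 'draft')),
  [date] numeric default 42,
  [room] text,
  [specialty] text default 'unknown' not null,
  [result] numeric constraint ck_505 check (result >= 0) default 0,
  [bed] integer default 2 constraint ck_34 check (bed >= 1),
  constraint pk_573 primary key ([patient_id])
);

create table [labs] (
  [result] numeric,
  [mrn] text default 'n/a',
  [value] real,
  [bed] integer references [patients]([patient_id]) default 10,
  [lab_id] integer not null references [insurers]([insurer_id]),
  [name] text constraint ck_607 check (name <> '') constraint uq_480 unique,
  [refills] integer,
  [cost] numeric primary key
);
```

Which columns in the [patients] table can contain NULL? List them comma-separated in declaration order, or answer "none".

- patient_id: part of the PRIMARY KEY, which implies NOT NULL → not nullable.
- status: CHECK does not forbid NULL (a CHECK constraint passes when its expression is NULL) → nullable.
- date: DEFAULT only fills an omitted column; an explicit NULL is still allowed → nullable.
- room: no NOT NULL constraint applies → nullable.
- specialty: declared NOT NULL → not nullable.
- result: CHECK does not forbid NULL (a CHECK constraint passes when its expression is NULL) → nullable.
- bed: CHECK does not forbid NULL (a CHECK constraint passes when its expression is NULL) → nullable.

status, date, room, result, bed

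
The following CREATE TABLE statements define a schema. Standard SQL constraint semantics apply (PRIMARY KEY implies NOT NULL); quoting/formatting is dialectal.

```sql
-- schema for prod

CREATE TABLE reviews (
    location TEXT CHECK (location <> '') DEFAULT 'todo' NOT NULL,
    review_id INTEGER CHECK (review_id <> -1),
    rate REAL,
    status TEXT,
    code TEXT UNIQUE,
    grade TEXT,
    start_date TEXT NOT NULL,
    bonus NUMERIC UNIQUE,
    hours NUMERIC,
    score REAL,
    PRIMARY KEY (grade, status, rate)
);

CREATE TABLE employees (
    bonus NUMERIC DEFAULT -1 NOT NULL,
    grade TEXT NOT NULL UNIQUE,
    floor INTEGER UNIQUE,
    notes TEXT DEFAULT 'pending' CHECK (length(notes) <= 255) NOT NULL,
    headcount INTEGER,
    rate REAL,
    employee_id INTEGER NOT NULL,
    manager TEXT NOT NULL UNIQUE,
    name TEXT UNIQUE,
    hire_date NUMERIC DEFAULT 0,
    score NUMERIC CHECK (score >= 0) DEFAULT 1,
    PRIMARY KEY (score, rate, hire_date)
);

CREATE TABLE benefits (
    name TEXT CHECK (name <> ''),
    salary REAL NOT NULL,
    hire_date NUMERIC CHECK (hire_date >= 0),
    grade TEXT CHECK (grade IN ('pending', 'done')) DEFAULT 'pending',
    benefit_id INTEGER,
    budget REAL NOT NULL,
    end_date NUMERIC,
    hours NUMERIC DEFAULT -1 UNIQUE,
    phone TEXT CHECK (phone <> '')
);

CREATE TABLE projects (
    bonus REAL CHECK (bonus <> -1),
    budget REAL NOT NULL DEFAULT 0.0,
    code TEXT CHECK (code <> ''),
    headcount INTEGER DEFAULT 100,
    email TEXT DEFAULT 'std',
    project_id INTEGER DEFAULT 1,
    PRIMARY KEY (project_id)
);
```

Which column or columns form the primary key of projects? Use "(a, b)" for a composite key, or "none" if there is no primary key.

project_id

project_id is declared PRIMARY KEY as a table-level PRIMARY KEY clause.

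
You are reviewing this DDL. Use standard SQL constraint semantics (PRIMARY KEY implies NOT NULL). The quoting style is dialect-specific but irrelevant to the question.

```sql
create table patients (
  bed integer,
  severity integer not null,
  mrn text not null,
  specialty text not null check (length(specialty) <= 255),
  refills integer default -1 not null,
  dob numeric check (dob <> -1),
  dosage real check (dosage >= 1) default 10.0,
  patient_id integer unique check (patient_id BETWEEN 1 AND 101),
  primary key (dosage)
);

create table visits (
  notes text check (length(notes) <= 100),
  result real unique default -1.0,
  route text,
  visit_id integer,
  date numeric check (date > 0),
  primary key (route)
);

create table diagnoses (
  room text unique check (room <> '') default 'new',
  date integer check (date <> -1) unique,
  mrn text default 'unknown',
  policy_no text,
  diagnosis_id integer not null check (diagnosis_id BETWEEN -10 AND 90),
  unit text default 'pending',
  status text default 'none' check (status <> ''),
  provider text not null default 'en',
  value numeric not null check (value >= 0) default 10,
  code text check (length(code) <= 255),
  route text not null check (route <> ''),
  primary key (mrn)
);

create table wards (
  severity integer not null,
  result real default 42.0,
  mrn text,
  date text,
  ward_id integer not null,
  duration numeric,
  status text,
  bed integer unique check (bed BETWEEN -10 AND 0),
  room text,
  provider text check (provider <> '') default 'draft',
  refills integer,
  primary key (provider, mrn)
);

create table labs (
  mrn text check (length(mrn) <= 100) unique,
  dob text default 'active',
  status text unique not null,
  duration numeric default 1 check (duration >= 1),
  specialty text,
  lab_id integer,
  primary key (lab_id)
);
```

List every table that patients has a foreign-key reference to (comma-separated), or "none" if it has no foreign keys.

No column in patients has a REFERENCES clause.

none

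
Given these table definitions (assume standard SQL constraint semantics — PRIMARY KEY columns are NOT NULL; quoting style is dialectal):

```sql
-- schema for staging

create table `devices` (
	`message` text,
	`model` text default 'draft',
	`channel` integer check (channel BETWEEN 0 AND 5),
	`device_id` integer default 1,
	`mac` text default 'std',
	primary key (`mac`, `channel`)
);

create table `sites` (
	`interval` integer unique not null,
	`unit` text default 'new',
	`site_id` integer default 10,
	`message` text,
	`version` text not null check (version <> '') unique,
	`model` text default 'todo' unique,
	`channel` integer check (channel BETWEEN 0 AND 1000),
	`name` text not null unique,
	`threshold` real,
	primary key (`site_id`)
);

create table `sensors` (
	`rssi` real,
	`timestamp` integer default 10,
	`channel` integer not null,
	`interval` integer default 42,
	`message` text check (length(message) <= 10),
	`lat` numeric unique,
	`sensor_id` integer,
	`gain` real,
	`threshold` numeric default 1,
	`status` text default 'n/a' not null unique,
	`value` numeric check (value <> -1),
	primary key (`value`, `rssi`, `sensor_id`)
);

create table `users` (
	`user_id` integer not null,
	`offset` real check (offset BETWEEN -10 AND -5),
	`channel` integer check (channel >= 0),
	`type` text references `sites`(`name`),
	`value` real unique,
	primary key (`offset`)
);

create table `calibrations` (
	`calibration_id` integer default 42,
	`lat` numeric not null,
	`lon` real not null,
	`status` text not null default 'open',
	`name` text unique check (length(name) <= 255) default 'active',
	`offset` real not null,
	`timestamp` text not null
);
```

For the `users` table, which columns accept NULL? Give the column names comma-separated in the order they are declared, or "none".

- user_id: declared NOT NULL → not nullable.
- offset: part of the PRIMARY KEY, which implies NOT NULL → not nullable.
- channel: CHECK does not forbid NULL (a CHECK constraint passes when its expression is NULL) → nullable.
- type: a foreign key column may be NULL unless separately constrained → nullable.
- value: UNIQUE does not imply NOT NULL → nullable.

channel, type, value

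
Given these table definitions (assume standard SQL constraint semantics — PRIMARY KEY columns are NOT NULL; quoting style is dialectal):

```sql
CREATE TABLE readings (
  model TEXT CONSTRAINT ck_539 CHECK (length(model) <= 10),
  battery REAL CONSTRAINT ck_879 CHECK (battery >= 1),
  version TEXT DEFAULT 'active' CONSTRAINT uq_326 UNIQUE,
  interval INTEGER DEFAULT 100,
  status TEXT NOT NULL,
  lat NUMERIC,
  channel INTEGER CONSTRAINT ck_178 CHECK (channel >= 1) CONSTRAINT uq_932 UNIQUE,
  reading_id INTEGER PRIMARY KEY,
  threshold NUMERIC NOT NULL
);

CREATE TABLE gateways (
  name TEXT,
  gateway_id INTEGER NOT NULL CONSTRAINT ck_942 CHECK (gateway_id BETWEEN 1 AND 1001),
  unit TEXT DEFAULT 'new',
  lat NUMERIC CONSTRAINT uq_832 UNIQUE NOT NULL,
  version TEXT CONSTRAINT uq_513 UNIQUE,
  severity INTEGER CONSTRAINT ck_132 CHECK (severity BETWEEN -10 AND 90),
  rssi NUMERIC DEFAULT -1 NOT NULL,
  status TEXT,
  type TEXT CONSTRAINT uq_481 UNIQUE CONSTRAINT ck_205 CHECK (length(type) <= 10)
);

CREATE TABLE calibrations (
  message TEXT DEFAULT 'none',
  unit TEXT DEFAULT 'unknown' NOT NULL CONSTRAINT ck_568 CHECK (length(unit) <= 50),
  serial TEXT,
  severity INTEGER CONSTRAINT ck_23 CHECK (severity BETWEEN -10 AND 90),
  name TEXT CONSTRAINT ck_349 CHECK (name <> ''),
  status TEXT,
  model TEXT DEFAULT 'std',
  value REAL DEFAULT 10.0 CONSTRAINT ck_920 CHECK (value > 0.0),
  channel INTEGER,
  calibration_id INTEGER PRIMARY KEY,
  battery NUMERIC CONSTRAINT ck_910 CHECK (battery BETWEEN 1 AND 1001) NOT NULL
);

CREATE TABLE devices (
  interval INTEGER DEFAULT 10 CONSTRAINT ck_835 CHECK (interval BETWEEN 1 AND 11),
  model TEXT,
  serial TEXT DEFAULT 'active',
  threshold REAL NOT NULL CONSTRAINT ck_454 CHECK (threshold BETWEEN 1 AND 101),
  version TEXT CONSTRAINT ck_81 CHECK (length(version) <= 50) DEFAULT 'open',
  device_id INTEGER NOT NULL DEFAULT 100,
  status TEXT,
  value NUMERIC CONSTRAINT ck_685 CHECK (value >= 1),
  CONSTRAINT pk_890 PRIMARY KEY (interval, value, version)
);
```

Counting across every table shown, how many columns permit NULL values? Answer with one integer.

23

readings: 6 nullable (model, battery, version, interval, lat, channel — PK (reading_id) and explicit NOT NULL columns excluded).
gateways: 6 nullable (name, unit, version, severity, status, type — PK none and explicit NOT NULL columns excluded).
calibrations: 8 nullable (message, serial, severity, name, status, model, value, channel — PK (calibration_id) and explicit NOT NULL columns excluded).
devices: 3 nullable (model, serial, status — PK (interval, value, version) and explicit NOT NULL columns excluded).
Total: 6 + 6 + 8 + 3 = 23.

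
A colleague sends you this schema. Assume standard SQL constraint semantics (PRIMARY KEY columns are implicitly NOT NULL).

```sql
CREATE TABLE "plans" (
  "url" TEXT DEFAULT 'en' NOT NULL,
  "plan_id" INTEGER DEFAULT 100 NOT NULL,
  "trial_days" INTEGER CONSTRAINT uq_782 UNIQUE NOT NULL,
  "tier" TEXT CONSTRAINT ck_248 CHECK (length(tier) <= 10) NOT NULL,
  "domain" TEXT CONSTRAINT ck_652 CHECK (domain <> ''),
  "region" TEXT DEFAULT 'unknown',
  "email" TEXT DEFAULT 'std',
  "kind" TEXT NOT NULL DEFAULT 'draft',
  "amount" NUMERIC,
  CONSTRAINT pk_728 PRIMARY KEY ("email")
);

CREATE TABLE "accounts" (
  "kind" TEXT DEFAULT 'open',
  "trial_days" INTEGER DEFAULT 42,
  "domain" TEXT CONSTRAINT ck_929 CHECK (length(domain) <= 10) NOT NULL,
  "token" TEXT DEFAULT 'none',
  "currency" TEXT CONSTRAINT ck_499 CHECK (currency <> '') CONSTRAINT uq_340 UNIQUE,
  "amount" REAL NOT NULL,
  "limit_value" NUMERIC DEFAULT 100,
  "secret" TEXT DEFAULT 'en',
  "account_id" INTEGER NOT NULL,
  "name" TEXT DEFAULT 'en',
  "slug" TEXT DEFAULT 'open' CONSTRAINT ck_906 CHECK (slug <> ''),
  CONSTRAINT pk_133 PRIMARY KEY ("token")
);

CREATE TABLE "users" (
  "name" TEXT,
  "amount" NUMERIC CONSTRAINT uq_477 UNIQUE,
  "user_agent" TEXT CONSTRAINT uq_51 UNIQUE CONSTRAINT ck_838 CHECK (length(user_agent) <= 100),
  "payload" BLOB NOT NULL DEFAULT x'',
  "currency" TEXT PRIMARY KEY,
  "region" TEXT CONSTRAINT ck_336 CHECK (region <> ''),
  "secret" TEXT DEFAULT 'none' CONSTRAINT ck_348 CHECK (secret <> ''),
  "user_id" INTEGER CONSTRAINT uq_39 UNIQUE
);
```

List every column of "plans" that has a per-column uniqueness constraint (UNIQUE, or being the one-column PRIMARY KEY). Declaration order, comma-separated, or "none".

trial_days, email

- url: no UNIQUE or single-column PK constraint.
- plan_id: no UNIQUE or single-column PK constraint.
- trial_days: declared UNIQUE → unique.
- tier: no UNIQUE or single-column PK constraint.
- domain: no UNIQUE or single-column PK constraint.
- region: no UNIQUE or single-column PK constraint.
- email: single-column PRIMARY KEY → unique.
- kind: no UNIQUE or single-column PK constraint.
- amount: no UNIQUE or single-column PK constraint.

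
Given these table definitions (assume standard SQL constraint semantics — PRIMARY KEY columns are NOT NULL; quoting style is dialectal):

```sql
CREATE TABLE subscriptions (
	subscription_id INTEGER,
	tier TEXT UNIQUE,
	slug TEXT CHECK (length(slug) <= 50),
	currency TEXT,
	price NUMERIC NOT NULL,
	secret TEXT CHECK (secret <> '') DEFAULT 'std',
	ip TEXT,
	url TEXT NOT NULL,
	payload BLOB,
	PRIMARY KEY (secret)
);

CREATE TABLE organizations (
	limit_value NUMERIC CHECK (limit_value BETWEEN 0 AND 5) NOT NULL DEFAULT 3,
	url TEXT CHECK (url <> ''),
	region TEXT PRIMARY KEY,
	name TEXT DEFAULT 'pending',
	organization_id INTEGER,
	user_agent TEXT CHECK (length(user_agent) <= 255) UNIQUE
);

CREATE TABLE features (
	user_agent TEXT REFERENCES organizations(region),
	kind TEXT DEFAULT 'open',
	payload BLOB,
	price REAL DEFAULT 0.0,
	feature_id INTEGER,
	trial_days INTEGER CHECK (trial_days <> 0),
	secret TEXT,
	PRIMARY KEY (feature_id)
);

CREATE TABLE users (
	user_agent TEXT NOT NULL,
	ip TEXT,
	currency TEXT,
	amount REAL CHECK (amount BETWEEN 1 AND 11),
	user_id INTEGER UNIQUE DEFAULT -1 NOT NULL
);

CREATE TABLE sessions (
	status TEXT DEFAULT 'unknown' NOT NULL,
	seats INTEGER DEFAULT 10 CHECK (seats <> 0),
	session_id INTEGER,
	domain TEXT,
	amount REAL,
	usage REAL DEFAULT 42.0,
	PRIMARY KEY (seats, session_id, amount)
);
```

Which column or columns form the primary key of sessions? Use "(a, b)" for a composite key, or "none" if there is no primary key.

A table-level PRIMARY KEY clause names 3 columns: seats, session_id, amount.
This is a composite key — the combination is unique, not each column individually.

(seats, session_id, amount)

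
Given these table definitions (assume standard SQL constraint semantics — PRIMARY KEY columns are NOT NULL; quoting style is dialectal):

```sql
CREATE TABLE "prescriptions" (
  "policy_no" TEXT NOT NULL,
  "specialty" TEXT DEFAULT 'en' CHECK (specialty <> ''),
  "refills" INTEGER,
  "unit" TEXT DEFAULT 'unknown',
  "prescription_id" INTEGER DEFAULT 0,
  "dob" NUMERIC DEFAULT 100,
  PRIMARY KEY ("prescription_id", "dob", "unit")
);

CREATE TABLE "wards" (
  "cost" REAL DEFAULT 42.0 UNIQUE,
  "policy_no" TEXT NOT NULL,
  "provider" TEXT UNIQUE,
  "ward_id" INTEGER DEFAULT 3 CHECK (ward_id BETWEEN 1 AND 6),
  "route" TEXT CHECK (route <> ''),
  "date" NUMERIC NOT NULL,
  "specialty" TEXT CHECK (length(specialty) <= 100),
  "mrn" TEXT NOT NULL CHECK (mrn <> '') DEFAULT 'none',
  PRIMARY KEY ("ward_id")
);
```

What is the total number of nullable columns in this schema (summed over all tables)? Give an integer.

prescriptions: 2 nullable (specialty, refills — PK (prescription_id, dob, unit) and explicit NOT NULL columns excluded).
wards: 4 nullable (cost, provider, route, specialty — PK (ward_id) and explicit NOT NULL columns excluded).
Total: 2 + 4 = 6.

6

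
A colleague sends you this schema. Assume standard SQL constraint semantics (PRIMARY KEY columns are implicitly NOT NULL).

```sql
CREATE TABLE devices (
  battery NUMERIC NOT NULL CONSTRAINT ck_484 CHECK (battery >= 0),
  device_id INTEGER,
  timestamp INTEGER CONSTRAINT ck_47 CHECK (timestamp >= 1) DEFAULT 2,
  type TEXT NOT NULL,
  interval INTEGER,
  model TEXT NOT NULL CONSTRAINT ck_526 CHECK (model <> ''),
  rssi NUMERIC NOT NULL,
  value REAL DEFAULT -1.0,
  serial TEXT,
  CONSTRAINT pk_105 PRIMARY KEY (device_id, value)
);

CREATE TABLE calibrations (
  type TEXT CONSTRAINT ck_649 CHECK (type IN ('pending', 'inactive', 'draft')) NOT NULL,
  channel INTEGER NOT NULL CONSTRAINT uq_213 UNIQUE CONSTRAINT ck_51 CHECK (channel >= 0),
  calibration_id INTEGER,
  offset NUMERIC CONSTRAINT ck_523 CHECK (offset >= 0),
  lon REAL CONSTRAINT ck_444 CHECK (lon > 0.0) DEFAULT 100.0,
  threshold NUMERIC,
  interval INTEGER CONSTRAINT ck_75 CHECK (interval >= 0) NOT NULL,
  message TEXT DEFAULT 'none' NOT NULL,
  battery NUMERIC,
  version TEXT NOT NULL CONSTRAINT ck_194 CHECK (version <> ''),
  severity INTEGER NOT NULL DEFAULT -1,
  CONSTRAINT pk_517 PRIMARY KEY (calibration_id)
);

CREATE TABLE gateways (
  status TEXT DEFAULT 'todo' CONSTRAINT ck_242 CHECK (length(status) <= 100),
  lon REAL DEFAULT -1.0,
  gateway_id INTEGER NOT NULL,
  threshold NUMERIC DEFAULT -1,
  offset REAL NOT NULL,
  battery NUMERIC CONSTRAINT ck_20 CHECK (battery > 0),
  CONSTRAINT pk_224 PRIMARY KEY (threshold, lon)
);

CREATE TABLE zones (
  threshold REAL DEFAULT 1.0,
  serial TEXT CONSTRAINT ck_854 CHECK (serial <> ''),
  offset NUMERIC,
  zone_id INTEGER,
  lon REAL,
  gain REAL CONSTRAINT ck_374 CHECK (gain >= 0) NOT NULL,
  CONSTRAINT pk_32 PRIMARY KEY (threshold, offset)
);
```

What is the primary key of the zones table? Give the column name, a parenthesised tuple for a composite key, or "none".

(threshold, offset)

A table-level PRIMARY KEY clause names 2 columns: threshold, offset.
This is a composite key — the combination is unique, not each column individually.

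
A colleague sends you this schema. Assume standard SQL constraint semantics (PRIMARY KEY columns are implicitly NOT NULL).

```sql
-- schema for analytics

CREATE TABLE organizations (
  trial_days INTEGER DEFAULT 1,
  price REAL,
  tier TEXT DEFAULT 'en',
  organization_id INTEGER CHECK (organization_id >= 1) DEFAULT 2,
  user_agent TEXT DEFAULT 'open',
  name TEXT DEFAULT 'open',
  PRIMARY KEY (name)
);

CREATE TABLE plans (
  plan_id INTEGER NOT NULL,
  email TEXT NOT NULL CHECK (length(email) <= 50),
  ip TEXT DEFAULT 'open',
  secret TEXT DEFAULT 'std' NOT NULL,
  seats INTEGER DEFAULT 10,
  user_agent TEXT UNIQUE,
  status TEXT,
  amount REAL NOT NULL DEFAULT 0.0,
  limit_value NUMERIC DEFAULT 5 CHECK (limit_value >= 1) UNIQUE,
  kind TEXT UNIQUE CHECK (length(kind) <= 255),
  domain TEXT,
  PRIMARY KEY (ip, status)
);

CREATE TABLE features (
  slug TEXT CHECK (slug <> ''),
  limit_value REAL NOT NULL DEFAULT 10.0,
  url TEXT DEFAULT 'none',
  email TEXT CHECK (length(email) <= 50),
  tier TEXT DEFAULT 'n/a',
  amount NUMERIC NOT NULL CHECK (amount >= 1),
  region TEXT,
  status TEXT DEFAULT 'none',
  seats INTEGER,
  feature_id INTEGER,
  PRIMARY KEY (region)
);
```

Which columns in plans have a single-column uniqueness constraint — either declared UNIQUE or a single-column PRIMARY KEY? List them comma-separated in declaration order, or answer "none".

- plan_id: no UNIQUE or single-column PK constraint.
- email: no UNIQUE or single-column PK constraint.
- ip: part of a composite PRIMARY KEY — only the tuple is unique, not this column on its own.
- secret: no UNIQUE or single-column PK constraint.
- seats: no UNIQUE or single-column PK constraint.
- user_agent: declared UNIQUE → unique.
- status: part of a composite PRIMARY KEY — only the tuple is unique, not this column on its own.
- amount: no UNIQUE or single-column PK constraint.
- limit_value: declared UNIQUE → unique.
- kind: declared UNIQUE → unique.
- domain: no UNIQUE or single-column PK constraint.

user_agent, limit_value, kind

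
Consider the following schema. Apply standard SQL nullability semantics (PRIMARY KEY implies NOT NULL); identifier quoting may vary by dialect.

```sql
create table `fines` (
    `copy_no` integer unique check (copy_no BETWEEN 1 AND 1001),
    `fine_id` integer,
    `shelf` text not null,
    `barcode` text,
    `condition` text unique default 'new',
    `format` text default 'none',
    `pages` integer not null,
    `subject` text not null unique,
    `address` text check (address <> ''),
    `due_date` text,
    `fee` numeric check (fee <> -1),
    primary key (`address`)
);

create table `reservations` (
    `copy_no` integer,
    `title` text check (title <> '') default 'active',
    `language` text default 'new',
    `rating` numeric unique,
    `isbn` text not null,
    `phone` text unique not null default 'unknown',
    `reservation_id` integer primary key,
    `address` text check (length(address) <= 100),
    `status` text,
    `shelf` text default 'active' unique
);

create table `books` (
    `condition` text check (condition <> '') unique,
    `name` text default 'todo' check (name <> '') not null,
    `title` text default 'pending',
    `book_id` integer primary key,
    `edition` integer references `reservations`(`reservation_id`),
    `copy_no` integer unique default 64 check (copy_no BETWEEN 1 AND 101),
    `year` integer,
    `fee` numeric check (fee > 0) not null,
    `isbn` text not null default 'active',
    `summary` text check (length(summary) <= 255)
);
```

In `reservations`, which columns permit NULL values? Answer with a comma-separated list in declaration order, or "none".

copy_no, title, language, rating, address, status, shelf

- copy_no: no NOT NULL constraint applies → nullable.
- title: CHECK does not forbid NULL (a CHECK constraint passes when its expression is NULL) → nullable.
- language: DEFAULT only fills an omitted column; an explicit NULL is still allowed → nullable.
- rating: UNIQUE does not imply NOT NULL → nullable.
- isbn: declared NOT NULL → not nullable.
- phone: declared NOT NULL → not nullable.
- reservation_id: part of the PRIMARY KEY, which implies NOT NULL → not nullable.
- address: CHECK does not forbid NULL (a CHECK constraint passes when its expression is NULL) → nullable.
- status: no NOT NULL constraint applies → nullable.
- shelf: UNIQUE does not imply NOT NULL → nullable.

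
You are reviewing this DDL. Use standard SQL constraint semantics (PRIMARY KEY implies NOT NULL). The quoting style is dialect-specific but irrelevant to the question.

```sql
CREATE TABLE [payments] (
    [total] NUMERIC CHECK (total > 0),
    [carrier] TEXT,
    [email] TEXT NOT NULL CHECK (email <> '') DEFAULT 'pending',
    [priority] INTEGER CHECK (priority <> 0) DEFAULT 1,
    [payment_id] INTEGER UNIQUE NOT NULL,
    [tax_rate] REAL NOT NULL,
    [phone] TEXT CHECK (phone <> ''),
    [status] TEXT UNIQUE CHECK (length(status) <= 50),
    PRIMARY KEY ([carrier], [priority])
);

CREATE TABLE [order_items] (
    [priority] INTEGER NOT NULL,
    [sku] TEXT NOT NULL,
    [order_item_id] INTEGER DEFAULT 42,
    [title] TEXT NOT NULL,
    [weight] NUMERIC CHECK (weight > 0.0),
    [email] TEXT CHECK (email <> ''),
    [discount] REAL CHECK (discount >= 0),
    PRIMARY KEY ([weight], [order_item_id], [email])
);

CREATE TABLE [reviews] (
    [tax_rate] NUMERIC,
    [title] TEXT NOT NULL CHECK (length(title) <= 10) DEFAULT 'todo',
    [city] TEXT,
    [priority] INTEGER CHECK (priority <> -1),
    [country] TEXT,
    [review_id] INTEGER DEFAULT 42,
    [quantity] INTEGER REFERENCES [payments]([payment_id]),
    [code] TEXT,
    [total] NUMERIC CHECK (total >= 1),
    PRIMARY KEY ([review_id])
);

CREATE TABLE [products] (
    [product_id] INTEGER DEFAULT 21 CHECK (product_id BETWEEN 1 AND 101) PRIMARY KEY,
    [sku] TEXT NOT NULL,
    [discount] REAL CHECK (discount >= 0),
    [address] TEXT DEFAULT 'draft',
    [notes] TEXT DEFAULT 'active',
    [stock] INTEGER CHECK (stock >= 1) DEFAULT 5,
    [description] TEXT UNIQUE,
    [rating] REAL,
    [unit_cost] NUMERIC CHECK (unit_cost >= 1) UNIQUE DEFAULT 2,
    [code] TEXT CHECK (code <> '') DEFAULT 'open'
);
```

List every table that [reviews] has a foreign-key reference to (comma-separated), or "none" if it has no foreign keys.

- quantity REFERENCES payments(payment_id).

payments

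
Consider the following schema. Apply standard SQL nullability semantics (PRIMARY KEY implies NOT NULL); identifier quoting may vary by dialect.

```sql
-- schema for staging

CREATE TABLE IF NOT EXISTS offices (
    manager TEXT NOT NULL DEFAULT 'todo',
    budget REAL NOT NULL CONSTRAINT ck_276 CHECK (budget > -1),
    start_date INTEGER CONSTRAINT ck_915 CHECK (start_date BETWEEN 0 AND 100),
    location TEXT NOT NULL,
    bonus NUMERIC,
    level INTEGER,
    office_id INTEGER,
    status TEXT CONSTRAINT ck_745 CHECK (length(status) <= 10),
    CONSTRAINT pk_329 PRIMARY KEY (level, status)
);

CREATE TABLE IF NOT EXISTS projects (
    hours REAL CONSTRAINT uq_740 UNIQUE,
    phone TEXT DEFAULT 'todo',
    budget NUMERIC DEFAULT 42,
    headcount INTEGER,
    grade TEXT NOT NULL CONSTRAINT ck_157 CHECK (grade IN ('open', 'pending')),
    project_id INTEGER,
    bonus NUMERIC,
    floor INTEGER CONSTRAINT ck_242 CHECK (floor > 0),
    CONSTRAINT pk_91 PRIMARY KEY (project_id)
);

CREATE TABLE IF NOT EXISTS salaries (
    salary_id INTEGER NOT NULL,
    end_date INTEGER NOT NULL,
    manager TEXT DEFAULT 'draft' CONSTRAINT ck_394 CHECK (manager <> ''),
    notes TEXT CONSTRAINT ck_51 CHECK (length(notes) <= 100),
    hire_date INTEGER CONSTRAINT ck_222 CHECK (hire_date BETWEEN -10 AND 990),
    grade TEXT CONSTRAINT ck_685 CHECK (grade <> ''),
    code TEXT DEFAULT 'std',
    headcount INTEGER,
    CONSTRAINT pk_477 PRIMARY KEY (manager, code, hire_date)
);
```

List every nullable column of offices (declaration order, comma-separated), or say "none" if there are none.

start_date, bonus, office_id

- manager: declared NOT NULL → not nullable.
- budget: declared NOT NULL → not nullable.
- start_date: CHECK does not forbid NULL (a CHECK constraint passes when its expression is NULL) → nullable.
- location: declared NOT NULL → not nullable.
- bonus: no NOT NULL constraint applies → nullable.
- level: part of the PRIMARY KEY, which implies NOT NULL → not nullable.
- office_id: no NOT NULL constraint applies → nullable.
- status: part of the PRIMARY KEY, which implies NOT NULL → not nullable.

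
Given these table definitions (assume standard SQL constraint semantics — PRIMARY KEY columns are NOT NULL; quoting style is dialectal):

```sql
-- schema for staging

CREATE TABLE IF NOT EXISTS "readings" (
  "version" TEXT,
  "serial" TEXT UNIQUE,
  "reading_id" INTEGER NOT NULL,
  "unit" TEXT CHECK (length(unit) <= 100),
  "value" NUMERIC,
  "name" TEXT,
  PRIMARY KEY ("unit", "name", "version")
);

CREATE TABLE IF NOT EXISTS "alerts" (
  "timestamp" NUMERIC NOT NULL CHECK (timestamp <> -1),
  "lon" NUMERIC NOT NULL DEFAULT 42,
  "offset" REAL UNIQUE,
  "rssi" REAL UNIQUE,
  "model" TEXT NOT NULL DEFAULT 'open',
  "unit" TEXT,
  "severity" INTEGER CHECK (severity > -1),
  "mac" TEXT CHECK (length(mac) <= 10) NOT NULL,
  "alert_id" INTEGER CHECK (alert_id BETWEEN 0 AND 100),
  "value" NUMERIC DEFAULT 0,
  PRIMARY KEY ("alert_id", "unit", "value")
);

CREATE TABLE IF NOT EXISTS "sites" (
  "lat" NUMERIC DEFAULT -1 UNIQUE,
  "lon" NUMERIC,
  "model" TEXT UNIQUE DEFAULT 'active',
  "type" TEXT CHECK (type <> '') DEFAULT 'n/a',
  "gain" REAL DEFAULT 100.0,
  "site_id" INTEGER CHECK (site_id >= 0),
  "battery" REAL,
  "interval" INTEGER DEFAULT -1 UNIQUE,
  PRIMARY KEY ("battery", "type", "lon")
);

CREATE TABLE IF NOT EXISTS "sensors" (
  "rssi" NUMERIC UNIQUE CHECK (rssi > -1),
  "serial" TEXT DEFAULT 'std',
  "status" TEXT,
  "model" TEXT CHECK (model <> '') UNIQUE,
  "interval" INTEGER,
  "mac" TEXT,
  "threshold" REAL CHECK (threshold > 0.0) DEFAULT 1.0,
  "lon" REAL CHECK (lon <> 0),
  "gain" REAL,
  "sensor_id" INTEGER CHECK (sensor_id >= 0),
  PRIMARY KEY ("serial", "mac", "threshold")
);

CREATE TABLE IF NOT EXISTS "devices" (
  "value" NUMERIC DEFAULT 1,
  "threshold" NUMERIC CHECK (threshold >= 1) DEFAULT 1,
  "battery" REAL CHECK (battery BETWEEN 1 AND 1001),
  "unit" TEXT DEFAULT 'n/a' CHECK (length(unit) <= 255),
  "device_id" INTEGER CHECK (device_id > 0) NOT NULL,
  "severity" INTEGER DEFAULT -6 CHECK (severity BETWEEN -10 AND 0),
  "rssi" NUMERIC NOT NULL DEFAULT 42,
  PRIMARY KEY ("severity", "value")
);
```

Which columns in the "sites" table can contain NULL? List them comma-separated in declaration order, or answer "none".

lat, model, gain, site_id, interval

- lat: UNIQUE does not imply NOT NULL → nullable.
- lon: part of the PRIMARY KEY, which implies NOT NULL → not nullable.
- model: UNIQUE does not imply NOT NULL → nullable.
- type: part of the PRIMARY KEY, which implies NOT NULL → not nullable.
- gain: DEFAULT only fills an omitted column; an explicit NULL is still allowed → nullable.
- site_id: CHECK does not forbid NULL (a CHECK constraint passes when its expression is NULL) → nullable.
- battery: part of the PRIMARY KEY, which implies NOT NULL → not nullable.
- interval: UNIQUE does not imply NOT NULL → nullable.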